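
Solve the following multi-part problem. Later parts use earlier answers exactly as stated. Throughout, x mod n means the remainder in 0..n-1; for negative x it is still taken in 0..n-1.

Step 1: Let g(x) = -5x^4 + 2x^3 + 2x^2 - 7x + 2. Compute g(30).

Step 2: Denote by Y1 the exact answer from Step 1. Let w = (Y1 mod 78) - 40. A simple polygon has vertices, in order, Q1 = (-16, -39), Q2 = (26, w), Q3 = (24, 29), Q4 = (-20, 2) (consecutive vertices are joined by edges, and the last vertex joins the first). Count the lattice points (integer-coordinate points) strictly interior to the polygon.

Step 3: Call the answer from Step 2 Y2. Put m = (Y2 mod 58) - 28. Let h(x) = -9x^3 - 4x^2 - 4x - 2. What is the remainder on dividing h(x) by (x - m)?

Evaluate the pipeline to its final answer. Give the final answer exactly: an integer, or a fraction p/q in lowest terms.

Step 1: -5*(30)^4 + 2*(30)^3 + 2*(30)^2 - 7*(30)^1 + 2 = (-4050000) + (54000) + (1800) + (-210) + (2) = -3994408; answer -3994408
Step 2: Y1 = -3994408; w = 10; cross terms: (-16*10 - 26*-39)=854, (26*29 - 24*10)=514, (24*2 - -20*29)=628, (-20*-39 - -16*2)=812; twice the area = |2808| = 2808; area = 1404; boundary points = 7 + 1 + 1 + 1 = 10; strictly interior points = area - boundary/2 + 1 = 1400; answer 1400
Step 3: Y2 = 1400; m = -20; remainder = value at the root: -9*(-20)^3 - 4*(-20)^2 - 4*(-20)^1 - 2 = (72000) + (-1600) + (80) + (-2) = 70478; answer 70478

70478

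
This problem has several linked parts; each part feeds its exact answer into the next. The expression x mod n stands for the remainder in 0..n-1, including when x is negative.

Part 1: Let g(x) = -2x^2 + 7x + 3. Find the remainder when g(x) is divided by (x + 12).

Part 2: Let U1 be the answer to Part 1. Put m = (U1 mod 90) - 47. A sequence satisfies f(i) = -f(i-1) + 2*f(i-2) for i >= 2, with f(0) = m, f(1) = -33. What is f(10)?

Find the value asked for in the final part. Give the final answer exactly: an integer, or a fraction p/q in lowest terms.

22881

Part 1: remainder = value at the root: -2*(-12)^2 + 7*(-12)^1 + 3 = (-288) + (-84) + (3) = -369; answer -369
Part 2: U1 = -369; m = 34; f(2) = -1*(-33) + 2*(34) = 101; iterating: f(2)=101, f(3)=-167, f(4)=369, f(5)=-703, f(6)=1441, f(7)=-2847, f(8)=5729, f(9)=-11423, f(10)=22881; answer 22881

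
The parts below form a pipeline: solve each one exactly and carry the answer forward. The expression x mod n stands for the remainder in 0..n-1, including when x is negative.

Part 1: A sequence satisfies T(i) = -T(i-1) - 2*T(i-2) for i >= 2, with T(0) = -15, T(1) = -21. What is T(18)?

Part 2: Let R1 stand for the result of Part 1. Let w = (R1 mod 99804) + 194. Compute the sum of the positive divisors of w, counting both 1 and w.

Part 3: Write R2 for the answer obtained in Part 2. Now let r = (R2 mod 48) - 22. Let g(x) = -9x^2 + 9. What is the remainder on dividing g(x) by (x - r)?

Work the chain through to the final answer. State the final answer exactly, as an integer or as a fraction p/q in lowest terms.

Part 1: T(2) = -1*(-21) - 2*(-15) = 51; iterating: T(2)=51, T(3)=-9, T(4)=-93, T(5)=111, T(6)=75, T(7)=-297, T(8)=147, T(9)=447, T(10)=-741, T(11)=-153, T(12)=1635, T(13)=-1329, T(14)=-1941, T(15)=4599, T(16)=-717, T(17)=-8481, T(18)=9915; answer 9915
Part 2: R1 = 9915; w = 10109; 10109 = 11 * 919; sigma = (1 + 11) * (1 + 919) = 12 * 920 = 11040; answer 11040
Part 3: R2 = 11040; r = -22; remainder = value at the root: -9*(-22)^2 + 9 = (-4356) + (9) = -4347; answer -4347

-4347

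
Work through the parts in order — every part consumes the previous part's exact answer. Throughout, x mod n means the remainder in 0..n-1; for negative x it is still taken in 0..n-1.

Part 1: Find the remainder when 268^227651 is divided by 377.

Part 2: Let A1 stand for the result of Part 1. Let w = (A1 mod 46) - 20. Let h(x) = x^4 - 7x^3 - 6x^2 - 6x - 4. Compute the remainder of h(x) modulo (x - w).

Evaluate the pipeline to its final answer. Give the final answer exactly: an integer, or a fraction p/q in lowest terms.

156680

Part 1: squarings mod 377: 268^1=268, 268^2=194, 268^4=313, 268^8=326, 268^16=339, 268^32=313, 268^64=326, 268^128=339, 268^256=313, 268^512=326, 268^1024=339, 268^2048=313, 268^4096=326, 268^8192=339, 268^16384=313, 268^32768=326, 268^65536=339, 268^131072=313; 268^227651 = 268^1 * 268^2 * 268^64 * 268^256 * 268^2048 * 268^4096 * 268^8192 * 268^16384 * 268^65536 * 268^131072 = 226 (mod 377); answer 226
Part 2: A1 = 226; w = 22; remainder = value at the root: 1*(22)^4 - 7*(22)^3 - 6*(22)^2 - 6*(22)^1 - 4 = (234256) + (-74536) + (-2904) + (-132) + (-4) = 156680; answer 156680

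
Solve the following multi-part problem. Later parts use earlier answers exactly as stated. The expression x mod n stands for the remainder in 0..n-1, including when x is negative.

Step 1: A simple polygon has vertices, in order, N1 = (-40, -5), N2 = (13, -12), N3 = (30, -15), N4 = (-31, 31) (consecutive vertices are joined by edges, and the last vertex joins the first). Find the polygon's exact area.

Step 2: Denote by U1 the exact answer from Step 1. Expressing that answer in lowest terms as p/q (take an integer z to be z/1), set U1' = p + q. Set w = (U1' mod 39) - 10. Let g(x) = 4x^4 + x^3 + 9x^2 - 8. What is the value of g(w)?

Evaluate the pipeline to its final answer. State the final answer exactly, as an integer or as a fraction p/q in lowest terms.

2487624

Step 1: cross terms: (-40*-12 - 13*-5)=545, (13*-15 - 30*-12)=165, (30*31 - -31*-15)=465, (-31*-5 - -40*31)=1395; twice the area = |2570| = 2570; area = 1285; answer 1285
Step 2: U1 = 1285; threaded value p + q = 1286; w = 28; 4*(28)^4 + 1*(28)^3 + 9*(28)^2 - 8 = (2458624) + (21952) + (7056) + (-8) = 2487624; answer 2487624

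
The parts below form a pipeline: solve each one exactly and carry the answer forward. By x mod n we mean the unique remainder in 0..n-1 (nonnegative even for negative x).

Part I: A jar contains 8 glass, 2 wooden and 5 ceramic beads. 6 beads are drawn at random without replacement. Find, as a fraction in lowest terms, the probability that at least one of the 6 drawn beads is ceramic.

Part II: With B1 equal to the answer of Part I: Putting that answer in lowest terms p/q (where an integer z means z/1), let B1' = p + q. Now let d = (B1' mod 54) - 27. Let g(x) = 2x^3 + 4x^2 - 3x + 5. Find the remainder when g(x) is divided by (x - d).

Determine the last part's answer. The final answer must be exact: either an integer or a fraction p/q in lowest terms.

-8614

Part I: total draws C(15,6) = 5005; complement C(10,6) = 210; favorable 5005 - 210 = 4795; P = 137/143; answer 137/143
Part II: B1 = 137/143; threaded value p + q = 280; d = -17; remainder = value at the root: 2*(-17)^3 + 4*(-17)^2 - 3*(-17)^1 + 5 = (-9826) + (1156) + (51) + (5) = -8614; answer -8614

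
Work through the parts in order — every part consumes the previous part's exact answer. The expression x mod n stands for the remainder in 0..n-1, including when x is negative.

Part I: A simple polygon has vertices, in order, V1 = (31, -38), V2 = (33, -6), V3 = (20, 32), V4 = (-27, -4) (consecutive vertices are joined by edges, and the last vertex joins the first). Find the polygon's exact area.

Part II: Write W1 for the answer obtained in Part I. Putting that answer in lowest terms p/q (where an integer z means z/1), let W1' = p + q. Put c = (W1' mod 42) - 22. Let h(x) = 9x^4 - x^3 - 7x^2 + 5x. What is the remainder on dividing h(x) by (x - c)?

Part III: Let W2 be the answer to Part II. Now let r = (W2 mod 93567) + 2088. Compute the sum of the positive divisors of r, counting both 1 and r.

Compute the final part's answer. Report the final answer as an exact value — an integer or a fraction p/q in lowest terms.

180888

Part I: cross terms: (31*-6 - 33*-38)=1068, (33*32 - 20*-6)=1176, (20*-4 - -27*32)=784, (-27*-38 - 31*-4)=1150; twice the area = |4178| = 4178; area = 2089; answer 2089
Part II: W1 = 2089; threaded value p + q = 2090; c = 10; remainder = value at the root: 9*(10)^4 - 1*(10)^3 - 7*(10)^2 + 5*(10)^1 = (90000) + (-1000) + (-700) + (50) = 88350; answer 88350
Part III: W2 = 88350; r = 90438; 90438 = 2 * 3 * 15073; sigma = (1 + 2) * (1 + 3) * (1 + 15073) = 3 * 4 * 15074 = 180888; answer 180888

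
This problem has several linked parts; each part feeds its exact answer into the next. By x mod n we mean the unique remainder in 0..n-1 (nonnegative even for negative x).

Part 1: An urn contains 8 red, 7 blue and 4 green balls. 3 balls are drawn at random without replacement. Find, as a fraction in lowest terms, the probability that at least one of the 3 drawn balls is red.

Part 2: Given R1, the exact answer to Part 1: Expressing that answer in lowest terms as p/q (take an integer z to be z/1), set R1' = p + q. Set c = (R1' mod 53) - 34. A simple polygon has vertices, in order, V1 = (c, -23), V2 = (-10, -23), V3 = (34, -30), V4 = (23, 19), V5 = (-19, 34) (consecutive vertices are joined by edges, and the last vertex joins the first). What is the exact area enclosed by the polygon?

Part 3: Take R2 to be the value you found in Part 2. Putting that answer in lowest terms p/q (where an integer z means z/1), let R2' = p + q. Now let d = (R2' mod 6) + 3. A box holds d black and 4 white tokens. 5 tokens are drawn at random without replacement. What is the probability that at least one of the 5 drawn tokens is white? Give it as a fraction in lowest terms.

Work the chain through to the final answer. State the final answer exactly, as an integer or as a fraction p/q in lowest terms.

Part 1: total draws C(19,3) = 969; complement C(11,3) = 165; favorable 969 - 165 = 804; P = 268/323; answer 268/323
Part 2: R1 = 268/323; threaded value p + q = 591; c = -26; cross terms: (-26*-23 - -10*-23)=368, (-10*-30 - 34*-23)=1082, (34*19 - 23*-30)=1336, (23*34 - -19*19)=1143, (-19*-23 - -26*34)=1321; twice the area = |5250| = 5250; area = 2625; answer 2625
Part 3: R2 = 2625; threaded value p + q = 2626; d = 7; total draws C(11,5) = 462; complement C(7,5) = 21; favorable 462 - 21 = 441; P = 21/22; answer 21/22

21/22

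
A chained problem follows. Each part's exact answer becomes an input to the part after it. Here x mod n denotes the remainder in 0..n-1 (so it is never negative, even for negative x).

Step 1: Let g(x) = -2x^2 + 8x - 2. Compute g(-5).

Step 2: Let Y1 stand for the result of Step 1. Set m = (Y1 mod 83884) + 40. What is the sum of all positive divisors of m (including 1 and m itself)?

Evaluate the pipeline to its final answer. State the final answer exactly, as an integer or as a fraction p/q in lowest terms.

Step 1: -2*(-5)^2 + 8*(-5)^1 - 2 = (-50) + (-40) + (-2) = -92; answer -92
Step 2: Y1 = -92; m = 83832; 83832 = 2^3 * 3 * 7 * 499; sigma = (1 + 2 + 4 + 8) * (1 + 3) * (1 + 7) * (1 + 499) = 15 * 4 * 8 * 500 = 240000; answer 240000

240000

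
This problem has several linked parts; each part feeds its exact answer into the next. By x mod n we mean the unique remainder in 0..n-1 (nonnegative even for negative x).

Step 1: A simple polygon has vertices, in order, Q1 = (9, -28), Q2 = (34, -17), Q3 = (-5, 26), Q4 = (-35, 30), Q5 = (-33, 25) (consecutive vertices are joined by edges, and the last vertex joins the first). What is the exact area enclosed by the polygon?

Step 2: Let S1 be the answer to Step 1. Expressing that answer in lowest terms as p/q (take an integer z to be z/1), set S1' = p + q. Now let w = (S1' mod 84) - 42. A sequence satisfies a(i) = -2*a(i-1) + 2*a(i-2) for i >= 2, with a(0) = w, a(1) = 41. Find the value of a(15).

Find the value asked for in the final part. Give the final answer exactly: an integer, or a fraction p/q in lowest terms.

Step 1: cross terms: (9*-17 - 34*-28)=799, (34*26 - -5*-17)=799, (-5*30 - -35*26)=760, (-35*25 - -33*30)=115, (-33*-28 - 9*25)=699; twice the area = |3172| = 3172; area = 1586; answer 1586
Step 2: S1 = 1586; threaded value p + q = 1587; w = 33; a(2) = -2*(41) + 2*(33) = -16; iterating: a(2)=-16, a(3)=114, a(4)=-260, a(5)=748, a(6)=-2016, a(7)=5528, a(8)=-15088, a(9)=41232, a(10)=-112640, a(11)=307744, a(12)=-840768, a(13)=2297024, a(14)=-6275584, a(15)=17145216; answer 17145216

17145216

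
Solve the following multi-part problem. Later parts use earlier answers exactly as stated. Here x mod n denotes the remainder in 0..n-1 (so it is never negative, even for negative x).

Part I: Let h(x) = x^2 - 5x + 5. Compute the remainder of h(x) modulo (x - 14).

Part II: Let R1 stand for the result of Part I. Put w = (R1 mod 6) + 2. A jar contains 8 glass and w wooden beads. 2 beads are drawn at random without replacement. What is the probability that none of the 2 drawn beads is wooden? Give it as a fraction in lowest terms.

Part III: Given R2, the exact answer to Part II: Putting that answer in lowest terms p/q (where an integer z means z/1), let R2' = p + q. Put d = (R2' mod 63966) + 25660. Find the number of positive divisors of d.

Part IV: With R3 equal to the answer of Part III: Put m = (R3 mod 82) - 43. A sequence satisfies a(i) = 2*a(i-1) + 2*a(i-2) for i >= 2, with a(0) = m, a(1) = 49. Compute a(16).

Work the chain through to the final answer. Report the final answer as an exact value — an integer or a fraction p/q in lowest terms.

Part I: remainder = value at the root: 1*(14)^2 - 5*(14)^1 + 5 = (196) + (-70) + (5) = 131; answer 131
Part II: R1 = 131; w = 7; total draws C(15,2) = 105; favorable C(8,2) = 28; P = 4/15; answer 4/15
Part III: R2 = 4/15; threaded value p + q = 19; d = 25679; 25679 is prime, so its only divisors are 1 and 25679; count = 2; answer 2
Part IV: R3 = 2; m = -41; a(2) = 2*(49) + 2*(-41) = 16; iterating: a(2)=16, a(3)=130, a(4)=292, a(5)=844, a(6)=2272, a(7)=6232, a(8)=17008, a(9)=46480, a(10)=126976, a(11)=346912, a(12)=947776, a(13)=2589376, a(14)=7074304, a(15)=19327360, a(16)=52803328; answer 52803328

52803328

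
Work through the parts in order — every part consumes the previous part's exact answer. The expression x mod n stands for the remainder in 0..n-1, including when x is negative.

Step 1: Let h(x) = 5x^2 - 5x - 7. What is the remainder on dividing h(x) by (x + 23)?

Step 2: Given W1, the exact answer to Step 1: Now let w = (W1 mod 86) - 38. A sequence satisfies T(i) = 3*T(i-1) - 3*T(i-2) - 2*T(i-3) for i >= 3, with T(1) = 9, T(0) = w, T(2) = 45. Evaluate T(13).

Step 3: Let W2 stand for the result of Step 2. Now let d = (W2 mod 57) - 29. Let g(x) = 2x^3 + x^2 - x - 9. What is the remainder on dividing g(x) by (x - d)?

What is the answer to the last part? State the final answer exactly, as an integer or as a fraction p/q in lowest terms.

2081

Step 1: remainder = value at the root: 5*(-23)^2 - 5*(-23)^1 - 7 = (2645) + (115) + (-7) = 2753; answer 2753
Step 2: W1 = 2753; w = -37; T(3) = 3*(45) - 3*(9) - 2*(-37) = 182; iterating: T(3)=182, T(4)=393, T(5)=543, T(6)=86, T(7)=-2157, T(8)=-7815, T(9)=-17146, T(10)=-23679, T(11)=-3969, T(12)=93422, T(13)=339531; answer 339531
Step 3: W2 = 339531; d = 10; remainder = value at the root: 2*(10)^3 + 1*(10)^2 - 1*(10)^1 - 9 = (2000) + (100) + (-10) + (-9) = 2081; answer 2081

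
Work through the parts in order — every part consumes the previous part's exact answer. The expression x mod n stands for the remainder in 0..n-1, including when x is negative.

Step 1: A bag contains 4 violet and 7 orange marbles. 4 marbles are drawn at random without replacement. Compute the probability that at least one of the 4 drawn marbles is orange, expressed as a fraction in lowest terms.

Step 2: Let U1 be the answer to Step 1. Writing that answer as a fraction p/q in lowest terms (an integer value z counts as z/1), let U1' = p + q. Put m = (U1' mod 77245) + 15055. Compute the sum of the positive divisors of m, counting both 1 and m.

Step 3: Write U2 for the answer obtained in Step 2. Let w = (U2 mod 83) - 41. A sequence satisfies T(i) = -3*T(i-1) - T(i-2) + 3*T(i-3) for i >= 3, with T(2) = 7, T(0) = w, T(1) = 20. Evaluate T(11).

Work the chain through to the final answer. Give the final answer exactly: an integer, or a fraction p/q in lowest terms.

-9002

Step 1: total draws C(11,4) = 330; complement C(4,4) = 1; favorable 330 - 1 = 329; P = 329/330; answer 329/330
Step 2: U1 = 329/330; threaded value p + q = 659; m = 15714; 15714 = 2 * 3^4 * 97; sigma = (1 + 2) * (1 + 3 + 9 + 27 + 81) * (1 + 97) = 3 * 121 * 98 = 35574; answer 35574
Step 3: U2 = 35574; w = 9; T(3) = -3*(7) - 1*(20) + 3*(9) = -14; iterating: T(3)=-14, T(4)=95, T(5)=-250, T(6)=613, T(7)=-1304, T(8)=2549, T(9)=-4504, T(10)=7051, T(11)=-9002; answer -9002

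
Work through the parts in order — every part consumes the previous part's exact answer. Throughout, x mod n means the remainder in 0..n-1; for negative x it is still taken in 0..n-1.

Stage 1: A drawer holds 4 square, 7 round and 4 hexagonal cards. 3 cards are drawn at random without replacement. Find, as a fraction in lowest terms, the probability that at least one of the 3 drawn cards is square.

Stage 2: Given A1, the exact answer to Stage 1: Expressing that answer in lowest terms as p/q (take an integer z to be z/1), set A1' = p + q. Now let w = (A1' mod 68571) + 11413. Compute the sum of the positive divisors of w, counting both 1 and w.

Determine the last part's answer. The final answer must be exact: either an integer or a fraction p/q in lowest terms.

24192

Stage 1: total draws C(15,3) = 455; complement C(11,3) = 165; favorable 455 - 165 = 290; P = 58/91; answer 58/91
Stage 2: A1 = 58/91; threaded value p + q = 149; w = 11562; 11562 = 2 * 3 * 41 * 47; sigma = (1 + 2) * (1 + 3) * (1 + 41) * (1 + 47) = 3 * 4 * 42 * 48 = 24192; answer 24192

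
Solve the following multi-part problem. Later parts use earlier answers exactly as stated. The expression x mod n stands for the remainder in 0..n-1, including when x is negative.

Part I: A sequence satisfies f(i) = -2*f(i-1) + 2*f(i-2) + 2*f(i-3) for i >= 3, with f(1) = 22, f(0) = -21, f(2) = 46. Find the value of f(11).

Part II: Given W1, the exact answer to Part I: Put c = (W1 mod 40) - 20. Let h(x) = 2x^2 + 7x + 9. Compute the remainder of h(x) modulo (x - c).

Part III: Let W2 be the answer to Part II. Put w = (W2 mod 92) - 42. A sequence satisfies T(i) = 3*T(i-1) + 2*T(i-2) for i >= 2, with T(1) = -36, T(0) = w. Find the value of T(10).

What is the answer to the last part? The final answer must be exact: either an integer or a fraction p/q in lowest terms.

Part I: f(3) = -2*(46) + 2*(22) + 2*(-21) = -90; iterating: f(3)=-90, f(4)=316, f(5)=-720, f(6)=1892, f(7)=-4592, f(8)=11528, f(9)=-28456, f(10)=70784, f(11)=-175424; answer -175424
Part II: W1 = -175424; c = -4; remainder = value at the root: 2*(-4)^2 + 7*(-4)^1 + 9 = (32) + (-28) + (9) = 13; answer 13
Part III: W2 = 13; w = -29; T(2) = 3*(-36) + 2*(-29) = -166; iterating: T(2)=-166, T(3)=-570, T(4)=-2042, T(5)=-7266, T(6)=-25882, T(7)=-92178, T(8)=-328298, T(9)=-1169250, T(10)=-4164346; answer -4164346

-4164346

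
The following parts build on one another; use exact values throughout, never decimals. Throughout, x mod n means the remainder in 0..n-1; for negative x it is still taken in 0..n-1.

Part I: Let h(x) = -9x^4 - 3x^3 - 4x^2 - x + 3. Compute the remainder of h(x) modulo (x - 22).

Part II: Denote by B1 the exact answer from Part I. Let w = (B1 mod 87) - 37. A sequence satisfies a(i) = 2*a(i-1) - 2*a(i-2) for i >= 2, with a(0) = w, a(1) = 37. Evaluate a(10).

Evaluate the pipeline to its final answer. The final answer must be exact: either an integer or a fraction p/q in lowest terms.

Part I: remainder = value at the root: -9*(22)^4 - 3*(22)^3 - 4*(22)^2 - 1*(22)^1 + 3 = (-2108304) + (-31944) + (-1936) + (-22) + (3) = -2142203; answer -2142203
Part II: B1 = -2142203; w = 48; a(2) = 2*(37) - 2*(48) = -22; iterating: a(2)=-22, a(3)=-118, a(4)=-192, a(5)=-148, a(6)=88, a(7)=472, a(8)=768, a(9)=592, a(10)=-352; answer -352

-352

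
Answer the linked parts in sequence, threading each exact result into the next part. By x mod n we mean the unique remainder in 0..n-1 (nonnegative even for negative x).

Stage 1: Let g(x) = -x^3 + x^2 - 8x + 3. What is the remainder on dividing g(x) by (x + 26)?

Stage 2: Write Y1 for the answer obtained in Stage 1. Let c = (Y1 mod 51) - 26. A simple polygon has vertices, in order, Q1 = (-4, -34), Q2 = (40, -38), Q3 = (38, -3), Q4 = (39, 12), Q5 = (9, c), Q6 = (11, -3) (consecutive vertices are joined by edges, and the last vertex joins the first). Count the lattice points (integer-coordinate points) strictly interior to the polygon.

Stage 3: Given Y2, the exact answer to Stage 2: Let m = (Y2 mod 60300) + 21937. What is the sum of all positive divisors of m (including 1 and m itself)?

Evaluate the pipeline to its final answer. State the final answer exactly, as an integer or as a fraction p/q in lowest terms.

Stage 1: remainder = value at the root: -1*(-26)^3 + 1*(-26)^2 - 8*(-26)^1 + 3 = (17576) + (676) + (208) + (3) = 18463; answer 18463
Stage 2: Y1 = 18463; c = -25; cross terms: (-4*-38 - 40*-34)=1512, (40*-3 - 38*-38)=1324, (38*12 - 39*-3)=573, (39*-25 - 9*12)=-1083, (9*-3 - 11*-25)=248, (11*-34 - -4*-3)=-386; twice the area = |2188| = 2188; area = 1094; boundary points = 4 + 1 + 1 + 1 + 2 + 1 = 10; strictly interior points = area - boundary/2 + 1 = 1090; answer 1090
Stage 3: Y2 = 1090; m = 23027; 23027 is prime, so its only divisors are 1 and 23027; sigma = 1 + 23027 = 23028; answer 23028

23028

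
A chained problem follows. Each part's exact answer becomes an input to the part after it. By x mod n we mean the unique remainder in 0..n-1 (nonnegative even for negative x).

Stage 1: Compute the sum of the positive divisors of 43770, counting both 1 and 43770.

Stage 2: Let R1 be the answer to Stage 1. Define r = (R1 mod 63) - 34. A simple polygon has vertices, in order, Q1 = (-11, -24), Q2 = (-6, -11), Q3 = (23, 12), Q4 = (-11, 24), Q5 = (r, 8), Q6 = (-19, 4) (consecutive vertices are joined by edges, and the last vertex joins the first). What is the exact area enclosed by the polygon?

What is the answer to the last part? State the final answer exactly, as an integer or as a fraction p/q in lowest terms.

Stage 1: 43770 = 2 * 3 * 5 * 1459; sigma = (1 + 2) * (1 + 3) * (1 + 5) * (1 + 1459) = 3 * 4 * 6 * 1460 = 105120; answer 105120
Stage 2: R1 = 105120; r = 2; cross terms: (-11*-11 - -6*-24)=-23, (-6*12 - 23*-11)=181, (23*24 - -11*12)=684, (-11*8 - 2*24)=-136, (2*4 - -19*8)=160, (-19*-24 - -11*4)=500; twice the area = |1366| = 1366; area = 683; answer 683

683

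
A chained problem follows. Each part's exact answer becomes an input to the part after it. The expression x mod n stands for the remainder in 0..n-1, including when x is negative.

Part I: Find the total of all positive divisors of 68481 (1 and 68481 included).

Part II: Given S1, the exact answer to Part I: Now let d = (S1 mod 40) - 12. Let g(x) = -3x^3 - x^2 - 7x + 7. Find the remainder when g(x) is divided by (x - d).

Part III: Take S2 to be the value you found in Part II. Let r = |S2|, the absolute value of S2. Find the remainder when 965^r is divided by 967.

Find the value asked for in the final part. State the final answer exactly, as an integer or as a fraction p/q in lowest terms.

Part I: 68481 = 3^2 * 7 * 1087; sigma = (1 + 3 + 9) * (1 + 7) * (1 + 1087) = 13 * 8 * 1088 = 113152; answer 113152
Part II: S1 = 113152; d = 20; remainder = value at the root: -3*(20)^3 - 1*(20)^2 - 7*(20)^1 + 7 = (-24000) + (-400) + (-140) + (7) = -24533; answer -24533
Part III: S2 = -24533; r = 24533; squarings mod 967: 965^1=965, 965^2=4, 965^4=16, 965^8=256, 965^16=747, 965^32=50, 965^64=566, 965^128=279, 965^256=481, 965^512=248, 965^1024=583, 965^2048=472, 965^4096=374, 965^8192=628, 965^16384=815; 965^24533 = 965^1 * 965^4 * 965^16 * 965^64 * 965^128 * 965^256 * 965^512 * 965^1024 * 965^2048 * 965^4096 * 965^16384 = 107 (mod 967); answer 107

107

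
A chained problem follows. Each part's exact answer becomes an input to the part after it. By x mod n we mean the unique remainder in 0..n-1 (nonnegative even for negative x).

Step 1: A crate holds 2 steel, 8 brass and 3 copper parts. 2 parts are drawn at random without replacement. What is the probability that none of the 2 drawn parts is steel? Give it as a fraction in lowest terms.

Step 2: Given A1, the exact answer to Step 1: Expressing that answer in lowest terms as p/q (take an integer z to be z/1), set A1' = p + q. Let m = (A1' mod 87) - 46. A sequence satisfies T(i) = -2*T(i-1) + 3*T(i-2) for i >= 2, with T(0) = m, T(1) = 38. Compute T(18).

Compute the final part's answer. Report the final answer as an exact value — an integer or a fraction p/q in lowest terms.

-3680494636

Step 1: total draws C(13,2) = 78; favorable C(11,2) = 55; P = 55/78; answer 55/78
Step 2: A1 = 55/78; threaded value p + q = 133; m = 0; T(2) = -2*(38) + 3*(0) = -76; iterating: T(2)=-76, T(3)=266, T(4)=-760, T(5)=2318, T(6)=-6916, T(7)=20786, T(8)=-62320, T(9)=186998, T(10)=-560956, T(11)=1682906, T(12)=-5048680, T(13)=15146078, T(14)=-45438196, T(15)=136314626, T(16)=-408943840, T(17)=1226831558, T(18)=-3680494636; answer -3680494636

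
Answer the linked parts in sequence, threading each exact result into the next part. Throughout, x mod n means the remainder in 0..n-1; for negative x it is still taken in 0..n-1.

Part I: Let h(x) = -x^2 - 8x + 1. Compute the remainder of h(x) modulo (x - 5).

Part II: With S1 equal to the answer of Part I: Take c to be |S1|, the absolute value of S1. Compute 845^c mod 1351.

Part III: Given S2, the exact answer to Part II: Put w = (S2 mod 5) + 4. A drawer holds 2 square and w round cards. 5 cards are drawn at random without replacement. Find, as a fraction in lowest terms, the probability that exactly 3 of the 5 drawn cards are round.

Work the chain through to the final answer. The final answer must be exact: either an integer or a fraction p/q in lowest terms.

Part I: remainder = value at the root: -1*(5)^2 - 8*(5)^1 + 1 = (-25) + (-40) + (1) = -64; answer -64
Part II: S1 = -64; c = 64; squarings mod 1351: 845^1=845, 845^2=697, 845^4=800, 845^8=977, 845^16=723, 845^32=1243, 845^64=856; 845^64 = 845^64 = 856 (mod 1351); answer 856
Part III: S2 = 856; w = 5; total draws C(7,5) = 21; favorable C(5,3)*C(2,2) = 10; P = 10/21; answer 10/21

10/21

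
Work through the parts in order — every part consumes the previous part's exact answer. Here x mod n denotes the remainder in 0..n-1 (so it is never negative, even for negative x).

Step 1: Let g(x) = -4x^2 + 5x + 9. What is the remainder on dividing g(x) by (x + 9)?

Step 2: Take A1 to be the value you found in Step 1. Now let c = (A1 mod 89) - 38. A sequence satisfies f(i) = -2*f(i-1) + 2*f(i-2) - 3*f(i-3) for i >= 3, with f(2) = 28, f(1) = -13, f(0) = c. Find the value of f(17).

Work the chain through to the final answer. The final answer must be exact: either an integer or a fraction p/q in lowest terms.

Step 1: remainder = value at the root: -4*(-9)^2 + 5*(-9)^1 + 9 = (-324) + (-45) + (9) = -360; answer -360
Step 2: A1 = -360; c = 47; f(3) = -2*(28) + 2*(-13) - 3*(47) = -223; iterating: f(3)=-223, f(4)=541, f(5)=-1612, f(6)=4975, f(7)=-14797, f(8)=44380, f(9)=-133279, f(10)=399709, f(11)=-1199116, f(12)=3597487, f(13)=-10792333, f(14)=32376988, f(15)=-97131103, f(16)=291393181, f(17)=-874179532; answer -874179532

-874179532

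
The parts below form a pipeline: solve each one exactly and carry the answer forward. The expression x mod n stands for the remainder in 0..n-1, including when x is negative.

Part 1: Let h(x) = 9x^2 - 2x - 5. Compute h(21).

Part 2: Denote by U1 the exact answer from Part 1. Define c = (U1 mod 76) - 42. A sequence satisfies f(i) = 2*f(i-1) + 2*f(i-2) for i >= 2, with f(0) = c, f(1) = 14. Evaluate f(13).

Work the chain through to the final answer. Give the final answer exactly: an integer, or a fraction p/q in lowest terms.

Part 1: 9*(21)^2 - 2*(21)^1 - 5 = (3969) + (-42) + (-5) = 3922; answer 3922
Part 2: U1 = 3922; c = 4; f(2) = 2*(14) + 2*(4) = 36; iterating: f(2)=36, f(3)=100, f(4)=272, f(5)=744, f(6)=2032, f(7)=5552, f(8)=15168, f(9)=41440, f(10)=113216, f(11)=309312, f(12)=845056, f(13)=2308736; answer 2308736

2308736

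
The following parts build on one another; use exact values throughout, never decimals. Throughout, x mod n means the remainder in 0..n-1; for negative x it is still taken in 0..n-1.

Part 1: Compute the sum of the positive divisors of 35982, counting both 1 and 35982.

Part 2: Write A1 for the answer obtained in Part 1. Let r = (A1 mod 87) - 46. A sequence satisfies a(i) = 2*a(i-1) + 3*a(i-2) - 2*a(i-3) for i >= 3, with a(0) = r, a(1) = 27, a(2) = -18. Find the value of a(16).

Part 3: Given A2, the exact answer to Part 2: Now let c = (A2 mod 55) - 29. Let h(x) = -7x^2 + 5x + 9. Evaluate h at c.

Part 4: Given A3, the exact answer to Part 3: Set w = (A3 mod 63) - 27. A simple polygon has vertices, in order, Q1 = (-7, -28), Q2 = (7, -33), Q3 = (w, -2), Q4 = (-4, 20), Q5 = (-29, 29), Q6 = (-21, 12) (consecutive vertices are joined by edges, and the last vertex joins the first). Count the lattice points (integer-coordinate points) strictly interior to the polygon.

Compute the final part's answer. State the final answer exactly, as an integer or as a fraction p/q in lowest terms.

1216

Part 1: 35982 = 2 * 3^2 * 1999; sigma = (1 + 2) * (1 + 3 + 9) * (1 + 1999) = 3 * 13 * 2000 = 78000; answer 78000
Part 2: A1 = 78000; r = 2; a(3) = 2*(-18) + 3*(27) - 2*(2) = 41; iterating: a(3)=41, a(4)=-26, a(5)=107, a(6)=54, a(7)=481, a(8)=910, a(9)=3155, a(10)=8078, a(11)=23801, a(12)=65526, a(13)=186299, a(14)=521574, a(15)=1470993, a(16)=4134110; answer 4134110
Part 3: A2 = 4134110; c = 6; -7*(6)^2 + 5*(6)^1 + 9 = (-252) + (30) + (9) = -213; answer -213
Part 4: A3 = -213; w = 12; cross terms: (-7*-33 - 7*-28)=427, (7*-2 - 12*-33)=382, (12*20 - -4*-2)=232, (-4*29 - -29*20)=464, (-29*12 - -21*29)=261, (-21*-28 - -7*12)=672; twice the area = |2438| = 2438; area = 1219; boundary points = 1 + 1 + 2 + 1 + 1 + 2 = 8; strictly interior points = area - boundary/2 + 1 = 1216; answer 1216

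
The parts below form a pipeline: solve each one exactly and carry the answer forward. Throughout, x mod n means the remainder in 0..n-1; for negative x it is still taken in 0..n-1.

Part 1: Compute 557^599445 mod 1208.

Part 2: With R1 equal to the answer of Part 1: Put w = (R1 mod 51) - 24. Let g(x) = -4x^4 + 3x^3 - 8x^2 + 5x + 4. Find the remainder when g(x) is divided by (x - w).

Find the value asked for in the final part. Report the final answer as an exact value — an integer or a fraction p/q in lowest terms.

Part 1: squarings mod 1208: 557^1=557, 557^2=1001, 557^4=569, 557^8=17, 557^16=289, 557^32=169, 557^64=777, 557^128=937, 557^256=961, 557^512=609, 557^1024=25, 557^2048=625, 557^4096=441, 557^8192=1201, 557^16384=49, 557^32768=1193, 557^65536=225, 557^131072=1097, 557^262144=241, 557^524288=97; 557^599445 = 557^1 * 557^4 * 557^16 * 557^128 * 557^256 * 557^1024 * 557^8192 * 557^65536 * 557^524288 = 389 (mod 1208); answer 389
Part 2: R1 = 389; w = 8; remainder = value at the root: -4*(8)^4 + 3*(8)^3 - 8*(8)^2 + 5*(8)^1 + 4 = (-16384) + (1536) + (-512) + (40) + (4) = -15316; answer -15316

-15316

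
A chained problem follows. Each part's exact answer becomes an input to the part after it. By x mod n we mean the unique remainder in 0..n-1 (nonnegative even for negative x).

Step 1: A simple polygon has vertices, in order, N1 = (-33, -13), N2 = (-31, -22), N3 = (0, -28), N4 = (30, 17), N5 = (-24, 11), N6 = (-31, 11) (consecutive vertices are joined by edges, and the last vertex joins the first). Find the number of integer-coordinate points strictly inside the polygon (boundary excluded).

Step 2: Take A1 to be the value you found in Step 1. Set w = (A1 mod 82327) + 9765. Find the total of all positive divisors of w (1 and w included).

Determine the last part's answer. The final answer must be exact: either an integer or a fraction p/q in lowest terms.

Step 1: cross terms: (-33*-22 - -31*-13)=323, (-31*-28 - 0*-22)=868, (0*17 - 30*-28)=840, (30*11 - -24*17)=738, (-24*11 - -31*11)=77, (-31*-13 - -33*11)=766; twice the area = |3612| = 3612; area = 1806; boundary points = 1 + 1 + 15 + 6 + 7 + 2 = 32; strictly interior points = area - boundary/2 + 1 = 1791; answer 1791
Step 2: A1 = 1791; w = 11556; 11556 = 2^2 * 3^3 * 107; sigma = (1 + 2 + 4) * (1 + 3 + 9 + 27) * (1 + 107) = 7 * 40 * 108 = 30240; answer 30240

30240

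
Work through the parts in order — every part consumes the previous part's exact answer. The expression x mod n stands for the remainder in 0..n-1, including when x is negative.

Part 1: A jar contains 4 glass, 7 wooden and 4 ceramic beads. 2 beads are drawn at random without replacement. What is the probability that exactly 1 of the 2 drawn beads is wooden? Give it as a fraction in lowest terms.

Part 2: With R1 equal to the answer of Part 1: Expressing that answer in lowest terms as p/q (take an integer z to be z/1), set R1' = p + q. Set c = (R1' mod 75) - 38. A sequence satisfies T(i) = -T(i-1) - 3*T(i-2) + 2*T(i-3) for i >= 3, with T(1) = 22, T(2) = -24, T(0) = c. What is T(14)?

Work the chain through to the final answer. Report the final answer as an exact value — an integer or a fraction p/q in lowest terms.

Part 1: total draws C(15,2) = 105; favorable C(7,1)*C(8,1) = 56; P = 8/15; answer 8/15
Part 2: R1 = 8/15; threaded value p + q = 23; c = -15; T(3) = -1*(-24) - 3*(22) + 2*(-15) = -72; iterating: T(3)=-72, T(4)=188, T(5)=-20, T(6)=-688, T(7)=1124, T(8)=900, T(9)=-5648, T(10)=5196, T(11)=13548, T(12)=-40432, T(13)=10180, T(14)=138212; answer 138212

138212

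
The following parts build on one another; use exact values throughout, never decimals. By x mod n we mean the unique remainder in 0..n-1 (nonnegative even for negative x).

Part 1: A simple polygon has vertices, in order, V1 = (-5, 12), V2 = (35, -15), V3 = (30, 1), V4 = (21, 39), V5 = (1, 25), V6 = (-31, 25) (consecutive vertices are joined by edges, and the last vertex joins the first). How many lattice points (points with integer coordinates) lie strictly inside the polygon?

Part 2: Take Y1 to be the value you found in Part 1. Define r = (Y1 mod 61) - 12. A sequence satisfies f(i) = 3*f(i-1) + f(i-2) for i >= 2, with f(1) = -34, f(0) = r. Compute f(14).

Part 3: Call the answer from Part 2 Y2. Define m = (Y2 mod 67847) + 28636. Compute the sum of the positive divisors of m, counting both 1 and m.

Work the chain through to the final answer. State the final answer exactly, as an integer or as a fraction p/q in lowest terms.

56700

Part 1: cross terms: (-5*-15 - 35*12)=-345, (35*1 - 30*-15)=485, (30*39 - 21*1)=1149, (21*25 - 1*39)=486, (1*25 - -31*25)=800, (-31*12 - -5*25)=-247; twice the area = |2328| = 2328; area = 1164; boundary points = 1 + 1 + 1 + 2 + 32 + 13 = 50; strictly interior points = area - boundary/2 + 1 = 1140; answer 1140
Part 2: Y1 = 1140; r = 30; f(2) = 3*(-34) + 1*(30) = -72; iterating: f(2)=-72, f(3)=-250, f(4)=-822, f(5)=-2716, f(6)=-8970, f(7)=-29626, f(8)=-97848, f(9)=-323170, f(10)=-1067358, f(11)=-3525244, f(12)=-11643090, f(13)=-38454514, f(14)=-127006632; answer -127006632
Part 3: Y2 = -127006632; m = 31588; 31588 = 2^2 * 53 * 149; sigma = (1 + 2 + 4) * (1 + 53) * (1 + 149) = 7 * 54 * 150 = 56700; answer 56700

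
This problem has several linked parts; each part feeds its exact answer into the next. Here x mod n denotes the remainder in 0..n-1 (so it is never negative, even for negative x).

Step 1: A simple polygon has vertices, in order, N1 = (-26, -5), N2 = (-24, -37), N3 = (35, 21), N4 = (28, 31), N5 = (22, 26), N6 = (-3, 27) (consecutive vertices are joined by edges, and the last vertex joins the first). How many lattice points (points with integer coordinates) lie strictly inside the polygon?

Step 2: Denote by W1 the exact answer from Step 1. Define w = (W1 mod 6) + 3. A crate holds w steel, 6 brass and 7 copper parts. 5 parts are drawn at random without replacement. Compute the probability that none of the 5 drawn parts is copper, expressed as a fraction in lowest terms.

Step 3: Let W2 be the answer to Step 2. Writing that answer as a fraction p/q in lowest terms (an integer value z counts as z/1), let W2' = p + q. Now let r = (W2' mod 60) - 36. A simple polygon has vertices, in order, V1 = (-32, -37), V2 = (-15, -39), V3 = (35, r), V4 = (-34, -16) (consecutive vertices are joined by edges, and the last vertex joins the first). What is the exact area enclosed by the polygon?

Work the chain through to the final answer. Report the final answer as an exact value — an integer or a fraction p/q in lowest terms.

Step 1: cross terms: (-26*-37 - -24*-5)=842, (-24*21 - 35*-37)=791, (35*31 - 28*21)=497, (28*26 - 22*31)=46, (22*27 - -3*26)=672, (-3*-5 - -26*27)=717; twice the area = |3565| = 3565; area = 3565/2; boundary points = 2 + 1 + 1 + 1 + 1 + 1 = 7; strictly interior points = area - boundary/2 + 1 = 1780; answer 1780
Step 2: W1 = 1780; w = 7; total draws C(20,5) = 15504; favorable C(13,5) = 1287; P = 429/5168; answer 429/5168
Step 3: W2 = 429/5168; threaded value p + q = 5597; r = -19; cross terms: (-32*-39 - -15*-37)=693, (-15*-19 - 35*-39)=1650, (35*-16 - -34*-19)=-1206, (-34*-37 - -32*-16)=746; twice the area = |1883| = 1883; area = 1883/2; answer 1883/2

1883/2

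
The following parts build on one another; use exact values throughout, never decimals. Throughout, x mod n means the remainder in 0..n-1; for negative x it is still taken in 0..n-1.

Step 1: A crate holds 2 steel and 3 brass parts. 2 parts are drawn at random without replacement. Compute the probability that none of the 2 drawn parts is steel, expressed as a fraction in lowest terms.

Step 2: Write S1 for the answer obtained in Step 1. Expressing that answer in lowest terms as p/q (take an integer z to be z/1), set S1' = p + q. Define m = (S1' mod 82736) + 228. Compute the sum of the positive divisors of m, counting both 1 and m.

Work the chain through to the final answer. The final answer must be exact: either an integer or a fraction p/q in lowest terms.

242

Step 1: total draws C(5,2) = 10; favorable C(3,2) = 3; P = 3/10; answer 3/10
Step 2: S1 = 3/10; threaded value p + q = 13; m = 241; 241 is prime, so its only divisors are 1 and 241; sigma = 1 + 241 = 242; answer 242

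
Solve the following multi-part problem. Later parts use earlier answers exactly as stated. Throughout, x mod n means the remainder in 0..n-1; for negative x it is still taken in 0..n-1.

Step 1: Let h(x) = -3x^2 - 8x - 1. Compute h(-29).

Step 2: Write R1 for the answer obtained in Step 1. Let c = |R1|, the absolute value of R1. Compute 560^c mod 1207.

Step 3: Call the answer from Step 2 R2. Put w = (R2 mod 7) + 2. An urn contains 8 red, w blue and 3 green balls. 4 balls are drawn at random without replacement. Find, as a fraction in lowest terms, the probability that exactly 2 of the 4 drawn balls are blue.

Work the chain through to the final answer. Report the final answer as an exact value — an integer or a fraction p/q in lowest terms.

Step 1: -3*(-29)^2 - 8*(-29)^1 - 1 = (-2523) + (232) + (-1) = -2292; answer -2292
Step 2: R1 = -2292; c = 2292; squarings mod 1207: 560^1=560, 560^2=987, 560^4=120, 560^8=1123, 560^16=1021, 560^32=800, 560^64=290, 560^128=817, 560^256=18, 560^512=324, 560^1024=1174, 560^2048=1089; 560^2292 = 560^4 * 560^16 * 560^32 * 560^64 * 560^128 * 560^2048 = 358 (mod 1207); answer 358
Step 3: R2 = 358; w = 3; total draws C(14,4) = 1001; favorable C(3,2)*C(11,2) = 165; P = 15/91; answer 15/91

15/91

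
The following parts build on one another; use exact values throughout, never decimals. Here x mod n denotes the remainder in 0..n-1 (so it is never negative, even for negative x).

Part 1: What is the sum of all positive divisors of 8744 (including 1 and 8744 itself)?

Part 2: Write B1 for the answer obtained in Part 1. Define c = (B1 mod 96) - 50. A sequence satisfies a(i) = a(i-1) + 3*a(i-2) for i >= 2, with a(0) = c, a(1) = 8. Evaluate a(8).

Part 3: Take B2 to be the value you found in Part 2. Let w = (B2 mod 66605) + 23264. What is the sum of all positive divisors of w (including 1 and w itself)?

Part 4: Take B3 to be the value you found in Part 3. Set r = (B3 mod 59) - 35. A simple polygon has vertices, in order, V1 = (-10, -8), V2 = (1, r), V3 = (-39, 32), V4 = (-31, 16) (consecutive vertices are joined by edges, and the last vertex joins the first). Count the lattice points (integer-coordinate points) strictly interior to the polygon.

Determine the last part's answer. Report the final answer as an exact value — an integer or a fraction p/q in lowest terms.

Part 1: 8744 = 2^3 * 1093; sigma = (1 + 2 + 4 + 8) * (1 + 1093) = 15 * 1094 = 16410; answer 16410
Part 2: B1 = 16410; c = 40; a(2) = 1*(8) + 3*(40) = 128; iterating: a(2)=128, a(3)=152, a(4)=536, a(5)=992, a(6)=2600, a(7)=5576, a(8)=13376; answer 13376
Part 3: B2 = 13376; w = 36640; 36640 = 2^5 * 5 * 229; sigma = (1 + 2 + 4 + 8 + 16 + 32) * (1 + 5) * (1 + 229) = 63 * 6 * 230 = 86940; answer 86940
Part 4: B3 = 86940; r = -2; cross terms: (-10*-2 - 1*-8)=28, (1*32 - -39*-2)=-46, (-39*16 - -31*32)=368, (-31*-8 - -10*16)=408; twice the area = |758| = 758; area = 379; boundary points = 1 + 2 + 8 + 3 = 14; strictly interior points = area - boundary/2 + 1 = 373; answer 373

373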